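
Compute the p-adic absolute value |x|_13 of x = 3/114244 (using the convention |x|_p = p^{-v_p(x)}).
|3/114244|_13 = 28561

Step 1 — compute v_13(x) by factoring powers of 13 out of the numerator and denominator: v_13(3/114244) = -4. Step 2 — apply |x|_p = p^{-v_p(x)} = 13^{4} = 28561.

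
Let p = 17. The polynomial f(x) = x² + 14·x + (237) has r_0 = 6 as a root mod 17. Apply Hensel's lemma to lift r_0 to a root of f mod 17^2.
r_1 = 159 (mod 289)

Hensel: r_{i+1} = r_i − f(r_i)·(f′(r_i))^{-1} mod 17^{i+2}, f′(x) = 2x + 14. Iterate:
  r_0 = 6 (mod 17)
  r_1 = 159 (mod 289)
Final: r = 159 satisfies f(r) ≡ 0 mod 17^2.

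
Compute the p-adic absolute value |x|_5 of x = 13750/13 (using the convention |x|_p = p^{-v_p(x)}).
|13750/13|_5 = 1/625

Step 1 — compute v_5(x) by factoring powers of 5 out of the numerator and denominator: v_5(13750/13) = 4. Step 2 — apply |x|_p = p^{-v_p(x)} = 5^{-4} = 1/625.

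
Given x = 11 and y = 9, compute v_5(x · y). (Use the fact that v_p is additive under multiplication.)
v_5(99) = 0

v_p(x) = 0 (factor: 11 = 5^0 · 11); v_p(y) = 0 (factor: 9 = 5^0 · 9). Additivity: v_p(xy) = v_p(x) + v_p(y) = 0 + 0 = 0. (Direct check: xy = 99 = 5^0 · (99).)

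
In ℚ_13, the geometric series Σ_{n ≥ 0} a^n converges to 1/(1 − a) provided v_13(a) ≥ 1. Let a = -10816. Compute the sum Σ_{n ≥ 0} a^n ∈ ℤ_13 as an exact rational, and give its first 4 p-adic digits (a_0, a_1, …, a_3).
Σ a^n = 1/(1 − a) = 1/10817;  first 4 digits = (1, 0, 1, 8)

v_13(a) = 2 ≥ 1, so the series converges in ℤ_13 to 1/(1 − a) = 1/(1 − (-10816)) = 1/10817. Expand this rational in ℤ_13: compute digits iteratively via d_i = x_i mod 13, x_{i+1} = (x_i − d_i)/13. The first 4 digits are (1, 0, 1, 8).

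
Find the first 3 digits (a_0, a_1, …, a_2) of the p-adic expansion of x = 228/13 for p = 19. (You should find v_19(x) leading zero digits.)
(a_0, …, a_2) = (0, 17, 5)

v_19(228/13) = 1, so a_0 = ... = a_0 = 0. Factor out: x = 19^1 · u with u = 12/13 a unit in ℤ_19. Expand u iteratively via a_{v+i} = u_i mod 19, u_{i+1} = (u_i − a_{v+i})/19:
  u_0 = 12/13;  a_1 = 17;  u_1 = (u_0 − 17)/19 = -11/13
  u_1 = -11/13;  a_2 = 5;  u_2 = (u_1 − 5)/19 = -4/13
Digits: (0, 17, 5).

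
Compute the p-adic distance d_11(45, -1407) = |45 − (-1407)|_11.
d_11(45, -1407) = 1/121

Step 1 — x − y = 45 − (-1407) = 1452. Step 2 — v_11(1452) = 2 (factor: 1452 = (11^2 · 12); the sign does not affect v_p). Step 3 — |x − y|_11 = 11^{-2} = 1/121.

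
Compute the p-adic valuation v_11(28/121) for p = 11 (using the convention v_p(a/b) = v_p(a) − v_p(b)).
v_11(28/121) = -2

Factor powers of 11 from the numerator and denominator of the reduced fraction: 28 = 11^0 · 28 and 121 = 11^2 · 1. Apply v_p(a/b) = v_p(a) − v_p(b): v_11(28/121) = 0 − 2 = -2.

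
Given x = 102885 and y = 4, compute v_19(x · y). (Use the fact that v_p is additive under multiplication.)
v_19(411540) = 3

v_p(x) = 3 (factor: 102885 = 19^3 · 15); v_p(y) = 0 (factor: 4 = 19^0 · 4). Additivity: v_p(xy) = v_p(x) + v_p(y) = 3 + 0 = 3. (Direct check: xy = 411540 = 19^3 · (60).)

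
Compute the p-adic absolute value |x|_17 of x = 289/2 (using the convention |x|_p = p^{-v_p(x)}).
|289/2|_17 = 1/289

Step 1 — compute v_17(x) by factoring powers of 17 out of the numerator and denominator: v_17(289/2) = 2. Step 2 — apply |x|_p = p^{-v_p(x)} = 17^{-2} = 1/289.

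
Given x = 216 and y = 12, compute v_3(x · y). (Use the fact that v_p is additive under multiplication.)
v_3(2592) = 4

v_p(x) = 3 (factor: 216 = 3^3 · 8); v_p(y) = 1 (factor: 12 = 3^1 · 4). Additivity: v_p(xy) = v_p(x) + v_p(y) = 3 + 1 = 4. (Direct check: xy = 2592 = 3^4 · (32).)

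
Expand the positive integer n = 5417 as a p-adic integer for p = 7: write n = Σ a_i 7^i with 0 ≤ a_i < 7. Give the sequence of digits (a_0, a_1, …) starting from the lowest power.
(a_0, a_1, …) = (6, 3, 5, 1, 2)

Repeated division by 7 gives the digits low-to-high: 5417 = 6 + 3·7^1 + 5·7^2 + 1·7^3 + 2·7^4. Digit sequence: (6, 3, 5, 1, 2).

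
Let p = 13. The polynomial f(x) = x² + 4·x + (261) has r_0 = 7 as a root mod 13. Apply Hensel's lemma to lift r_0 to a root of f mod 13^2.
r_1 = 7 (mod 169)

Hensel: r_{i+1} = r_i − f(r_i)·(f′(r_i))^{-1} mod 13^{i+2}, f′(x) = 2x + 4. Iterate:
  r_0 = 7 (mod 13)
  r_1 = 7 (mod 169)
Final: r = 7 satisfies f(r) ≡ 0 mod 13^2.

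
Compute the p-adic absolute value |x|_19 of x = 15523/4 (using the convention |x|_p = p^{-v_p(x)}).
|15523/4|_19 = 1/361

Step 1 — compute v_19(x) by factoring powers of 19 out of the numerator and denominator: v_19(15523/4) = 2. Step 2 — apply |x|_p = p^{-v_p(x)} = 19^{-2} = 1/361.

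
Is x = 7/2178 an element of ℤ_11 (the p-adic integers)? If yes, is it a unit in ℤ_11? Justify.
x ∉ ℤ_11 (v_11(x) = -2 < 0)

ℤ_11 = {x ∈ ℚ_11 : v_11(x) ≥ 0} and ℤ_11^× = {x ∈ ℤ_11 : v_11(x) = 0}. Here v_11(7/2178) = v_11(num) − v_11(den) = -2; compare against these criteria.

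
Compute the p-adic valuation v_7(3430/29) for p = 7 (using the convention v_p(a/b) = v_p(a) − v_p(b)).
v_7(3430/29) = 3

Factor powers of 7 from the numerator and denominator of the reduced fraction: 3430 = 7^3 · 10 and 29 = 7^0 · 29. Apply v_p(a/b) = v_p(a) − v_p(b): v_7(3430/29) = 3 − 0 = 3.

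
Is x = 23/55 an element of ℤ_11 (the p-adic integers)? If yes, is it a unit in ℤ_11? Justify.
x ∉ ℤ_11 (v_11(x) = -1 < 0)

ℤ_11 = {x ∈ ℚ_11 : v_11(x) ≥ 0} and ℤ_11^× = {x ∈ ℤ_11 : v_11(x) = 0}. Here v_11(23/55) = v_11(num) − v_11(den) = -1; compare against these criteria.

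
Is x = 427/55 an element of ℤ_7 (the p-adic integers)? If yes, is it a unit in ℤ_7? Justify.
x ∈ ℤ_7 but not a unit; v_7(x) = 1 > 0

ℤ_7 = {x ∈ ℚ_7 : v_7(x) ≥ 0} and ℤ_7^× = {x ∈ ℤ_7 : v_7(x) = 0}. Here v_7(427/55) = v_7(num) − v_7(den) = 1; compare against these criteria.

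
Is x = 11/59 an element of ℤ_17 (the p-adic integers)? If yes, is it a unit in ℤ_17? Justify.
x ∈ ℤ_17^× (unit); v_17(x) = 0

ℤ_17 = {x ∈ ℚ_17 : v_17(x) ≥ 0} and ℤ_17^× = {x ∈ ℤ_17 : v_17(x) = 0}. Here v_17(11/59) = v_17(num) − v_17(den) = 0; compare against these criteria.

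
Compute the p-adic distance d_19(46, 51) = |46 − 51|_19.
d_19(46, 51) = 1

Step 1 — x − y = 46 − 51 = -5. Step 2 — v_19(-5) = 0 (factor: -5 = −(19^0 · 5); the sign does not affect v_p). Step 3 — |x − y|_19 = 19^{0} = 1.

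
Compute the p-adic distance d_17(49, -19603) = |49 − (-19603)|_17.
d_17(49, -19603) = 1/4913

Step 1 — x − y = 49 − (-19603) = 19652. Step 2 — v_17(19652) = 3 (factor: 19652 = (17^3 · 4); the sign does not affect v_p). Step 3 — |x − y|_17 = 17^{-3} = 1/4913.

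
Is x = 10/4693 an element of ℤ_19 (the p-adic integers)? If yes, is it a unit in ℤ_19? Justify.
x ∉ ℤ_19 (v_19(x) = -2 < 0)

ℤ_19 = {x ∈ ℚ_19 : v_19(x) ≥ 0} and ℤ_19^× = {x ∈ ℤ_19 : v_19(x) = 0}. Here v_19(10/4693) = v_19(num) − v_19(den) = -2; compare against these criteria.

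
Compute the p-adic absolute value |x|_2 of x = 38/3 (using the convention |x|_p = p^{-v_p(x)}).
|38/3|_2 = 1/2

Step 1 — compute v_2(x) by factoring powers of 2 out of the numerator and denominator: v_2(38/3) = 1. Step 2 — apply |x|_p = p^{-v_p(x)} = 2^{-1} = 1/2.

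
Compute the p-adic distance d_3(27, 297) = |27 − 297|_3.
d_3(27, 297) = 1/27

Step 1 — x − y = 27 − 297 = -270. Step 2 — v_3(-270) = 3 (factor: -270 = −(3^3 · 10); the sign does not affect v_p). Step 3 — |x − y|_3 = 3^{-3} = 1/27.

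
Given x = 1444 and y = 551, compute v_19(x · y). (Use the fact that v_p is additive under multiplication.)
v_19(795644) = 3

v_p(x) = 2 (factor: 1444 = 19^2 · 4); v_p(y) = 1 (factor: 551 = 19^1 · 29). Additivity: v_p(xy) = v_p(x) + v_p(y) = 2 + 1 = 3. (Direct check: xy = 795644 = 19^3 · (116).)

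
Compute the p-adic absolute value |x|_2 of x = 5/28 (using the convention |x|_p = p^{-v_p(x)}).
|5/28|_2 = 4

Step 1 — compute v_2(x) by factoring powers of 2 out of the numerator and denominator: v_2(5/28) = -2. Step 2 — apply |x|_p = p^{-v_p(x)} = 2^{2} = 4.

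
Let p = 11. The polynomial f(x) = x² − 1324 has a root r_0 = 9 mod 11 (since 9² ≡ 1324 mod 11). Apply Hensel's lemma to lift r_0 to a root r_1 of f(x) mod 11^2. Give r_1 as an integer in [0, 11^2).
r_1 = 31 (mod 121)

Hensel's recurrence: r_{i+1} = r_i − f(r_i)·(f′(r_i))^{-1} mod 11^{i+2}, with f′(x) = 2x. Iterate:
  r_0 = 9 (mod 11)
  r_1 = 31 (mod 121)
Final: r_1 = 31, and one checks f(r_1) ≡ 0 mod 11^2.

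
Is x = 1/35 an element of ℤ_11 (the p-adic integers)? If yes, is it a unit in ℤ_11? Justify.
x ∈ ℤ_11^× (unit); v_11(x) = 0

ℤ_11 = {x ∈ ℚ_11 : v_11(x) ≥ 0} and ℤ_11^× = {x ∈ ℤ_11 : v_11(x) = 0}. Here v_11(1/35) = v_11(num) − v_11(den) = 0; compare against these criteria.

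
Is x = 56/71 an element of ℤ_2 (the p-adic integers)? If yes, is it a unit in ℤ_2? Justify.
x ∈ ℤ_2 but not a unit; v_2(x) = 3 > 0

ℤ_2 = {x ∈ ℚ_2 : v_2(x) ≥ 0} and ℤ_2^× = {x ∈ ℤ_2 : v_2(x) = 0}. Here v_2(56/71) = v_2(num) − v_2(den) = 3; compare against these criteria.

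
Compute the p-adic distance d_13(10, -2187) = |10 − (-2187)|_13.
d_13(10, -2187) = 1/2197

Step 1 — x − y = 10 − (-2187) = 2197. Step 2 — v_13(2197) = 3 (factor: 2197 = (13^3 · 1); the sign does not affect v_p). Step 3 — |x − y|_13 = 13^{-3} = 1/2197.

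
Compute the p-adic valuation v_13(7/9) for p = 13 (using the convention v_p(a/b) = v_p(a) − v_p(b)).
v_13(7/9) = 0

Factor powers of 13 from the numerator and denominator of the reduced fraction: 7 = 13^0 · 7 and 9 = 13^0 · 9. Apply v_p(a/b) = v_p(a) − v_p(b): v_13(7/9) = 0 − 0 = 0.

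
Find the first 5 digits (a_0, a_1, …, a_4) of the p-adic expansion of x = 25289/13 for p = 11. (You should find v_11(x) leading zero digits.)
(a_0, …, a_4) = (0, 0, 0, 4, 4)

v_11(25289/13) = 3, so a_0 = ... = a_2 = 0. Factor out: x = 11^3 · u with u = 19/13 a unit in ℤ_11. Expand u iteratively via a_{v+i} = u_i mod 11, u_{i+1} = (u_i − a_{v+i})/11:
  u_0 = 19/13;  a_3 = 4;  u_1 = (u_0 − 4)/11 = -3/13
  u_1 = -3/13;  a_4 = 4;  u_2 = (u_1 − 4)/11 = -5/13
Digits: (0, 0, 0, 4, 4).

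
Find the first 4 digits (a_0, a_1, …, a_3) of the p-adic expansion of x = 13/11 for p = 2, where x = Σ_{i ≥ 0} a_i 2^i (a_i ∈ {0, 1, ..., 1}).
(a_0, …, a_3) = (1, 1, 1, 0)

v_2(13/11) = 0 (numerator and denominator both coprime to 2), so x ∈ ℤ_2^×. Compute digits iteratively via a_i = x_i mod 2, x_{i+1} = (x_i − a_i)/2, with x_0 = x:
  x_0 = 13/11;  a_0 = 1;  x_1 = (x_0 − 1)/2 = 1/11
  x_1 = 1/11;  a_1 = 1;  x_2 = (x_1 − 1)/2 = -5/11
  x_2 = -5/11;  a_2 = 1;  x_3 = (x_2 − 1)/2 = -8/11
  x_3 = -8/11;  a_3 = 0;  x_4 = (x_3 − 0)/2 = -4/11
Digits: (1, 1, 1, 0).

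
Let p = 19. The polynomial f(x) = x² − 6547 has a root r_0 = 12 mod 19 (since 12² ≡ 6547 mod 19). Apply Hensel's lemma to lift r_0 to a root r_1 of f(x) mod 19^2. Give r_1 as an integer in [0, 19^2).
r_1 = 354 (mod 361)

Hensel's recurrence: r_{i+1} = r_i − f(r_i)·(f′(r_i))^{-1} mod 19^{i+2}, with f′(x) = 2x. Iterate:
  r_0 = 12 (mod 19)
  r_1 = 354 (mod 361)
Final: r_1 = 354, and one checks f(r_1) ≡ 0 mod 19^2.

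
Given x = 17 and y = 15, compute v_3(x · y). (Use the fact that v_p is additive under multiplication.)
v_3(255) = 1

v_p(x) = 0 (factor: 17 = 3^0 · 17); v_p(y) = 1 (factor: 15 = 3^1 · 5). Additivity: v_p(xy) = v_p(x) + v_p(y) = 0 + 1 = 1. (Direct check: xy = 255 = 3^1 · (85).)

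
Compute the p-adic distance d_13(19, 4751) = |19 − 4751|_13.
d_13(19, 4751) = 1/169

Step 1 — x − y = 19 − 4751 = -4732. Step 2 — v_13(-4732) = 2 (factor: -4732 = −(13^2 · 28); the sign does not affect v_p). Step 3 — |x − y|_13 = 13^{-2} = 1/169.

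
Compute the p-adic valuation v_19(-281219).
v_19(-281219) = 3

v_19(n) is the largest exponent k such that 19^k divides n. Factor out: -281219 = -19^3 · 41. (Sign doesn't affect v_p.) So v_19(-281219) = 3.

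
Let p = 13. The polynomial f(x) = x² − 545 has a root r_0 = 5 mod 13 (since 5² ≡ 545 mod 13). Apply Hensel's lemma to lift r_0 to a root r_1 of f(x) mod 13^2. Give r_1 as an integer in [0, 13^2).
r_1 = 57 (mod 169)

Hensel's recurrence: r_{i+1} = r_i − f(r_i)·(f′(r_i))^{-1} mod 13^{i+2}, with f′(x) = 2x. Iterate:
  r_0 = 5 (mod 13)
  r_1 = 57 (mod 169)
Final: r_1 = 57, and one checks f(r_1) ≡ 0 mod 13^2.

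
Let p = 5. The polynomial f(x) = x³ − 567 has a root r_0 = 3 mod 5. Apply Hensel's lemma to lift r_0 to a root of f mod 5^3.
r_2 = 98 (mod 125)

Hensel: r_{i+1} = r_i − f(r_i)/f′(r_i) mod 5^{i+2}, where f′(x) = 3x². Iterate:
  r_0 = 3 (mod 5)
  r_1 = 23 (mod 25)
  r_2 = 98 (mod 125)
Final: r = 98 with f(r) ≡ 0 mod 5^3.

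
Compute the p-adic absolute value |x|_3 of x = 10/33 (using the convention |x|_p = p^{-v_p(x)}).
|10/33|_3 = 3

Step 1 — compute v_3(x) by factoring powers of 3 out of the numerator and denominator: v_3(10/33) = -1. Step 2 — apply |x|_p = p^{-v_p(x)} = 3^{1} = 3.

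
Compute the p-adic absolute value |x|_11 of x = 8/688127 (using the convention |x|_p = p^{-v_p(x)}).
|8/688127|_11 = 14641

Step 1 — compute v_11(x) by factoring powers of 11 out of the numerator and denominator: v_11(8/688127) = -4. Step 2 — apply |x|_p = p^{-v_p(x)} = 11^{4} = 14641.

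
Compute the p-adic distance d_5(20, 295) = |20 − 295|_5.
d_5(20, 295) = 1/25

Step 1 — x − y = 20 − 295 = -275. Step 2 — v_5(-275) = 2 (factor: -275 = −(5^2 · 11); the sign does not affect v_p). Step 3 — |x − y|_5 = 5^{-2} = 1/25.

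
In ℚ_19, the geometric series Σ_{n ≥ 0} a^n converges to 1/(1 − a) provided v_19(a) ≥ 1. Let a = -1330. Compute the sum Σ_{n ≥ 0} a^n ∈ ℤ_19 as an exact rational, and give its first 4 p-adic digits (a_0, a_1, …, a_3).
Σ a^n = 1/(1 − a) = 1/1331;  first 4 digits = (1, 6, 13, 17)

v_19(a) = 1 ≥ 1, so the series converges in ℤ_19 to 1/(1 − a) = 1/(1 − (-1330)) = 1/1331. Expand this rational in ℤ_19: compute digits iteratively via d_i = x_i mod 19, x_{i+1} = (x_i − d_i)/19. The first 4 digits are (1, 6, 13, 17).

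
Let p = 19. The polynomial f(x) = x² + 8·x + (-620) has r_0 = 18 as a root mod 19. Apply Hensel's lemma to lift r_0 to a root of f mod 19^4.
r_3 = 116887 (mod 130321)

Hensel: r_{i+1} = r_i − f(r_i)·(f′(r_i))^{-1} mod 19^{i+2}, f′(x) = 2x + 8. Iterate:
  r_0 = 18 (mod 19)
  r_1 = 284 (mod 361)
  r_2 = 284 (mod 6859)
  r_3 = 116887 (mod 130321)
Final: r = 116887 satisfies f(r) ≡ 0 mod 19^4.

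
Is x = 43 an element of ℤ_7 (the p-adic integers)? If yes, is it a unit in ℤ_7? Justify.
x ∈ ℤ_7^× (unit); v_7(x) = 0

ℤ_7 = {x ∈ ℚ_7 : v_7(x) ≥ 0} and ℤ_7^× = {x ∈ ℤ_7 : v_7(x) = 0}. Here v_7(43) = v_7(num) − v_7(den) = 0; compare against these criteria.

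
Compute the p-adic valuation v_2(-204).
v_2(-204) = 2

v_2(n) is the largest exponent k such that 2^k divides n. Factor out: -204 = -2^2 · 51. (Sign doesn't affect v_p.) So v_2(-204) = 2.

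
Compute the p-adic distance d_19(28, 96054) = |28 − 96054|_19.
d_19(28, 96054) = 1/6859

Step 1 — x − y = 28 − 96054 = -96026. Step 2 — v_19(-96026) = 3 (factor: -96026 = −(19^3 · 14); the sign does not affect v_p). Step 3 — |x − y|_19 = 19^{-3} = 1/6859.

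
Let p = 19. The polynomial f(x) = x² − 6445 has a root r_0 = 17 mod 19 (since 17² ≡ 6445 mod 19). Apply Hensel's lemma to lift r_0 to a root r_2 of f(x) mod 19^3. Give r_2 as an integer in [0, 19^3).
r_2 = 4976 (mod 6859)

Hensel's recurrence: r_{i+1} = r_i − f(r_i)·(f′(r_i))^{-1} mod 19^{i+2}, with f′(x) = 2x. Iterate:
  r_0 = 17 (mod 19)
  r_1 = 283 (mod 361)
  r_2 = 4976 (mod 6859)
Final: r_2 = 4976, and one checks f(r_2) ≡ 0 mod 19^3.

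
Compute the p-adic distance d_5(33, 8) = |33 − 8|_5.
d_5(33, 8) = 1/25

Step 1 — x − y = 33 − 8 = 25. Step 2 — v_5(25) = 2 (factor: 25 = (5^2 · 1); the sign does not affect v_p). Step 3 — |x − y|_5 = 5^{-2} = 1/25.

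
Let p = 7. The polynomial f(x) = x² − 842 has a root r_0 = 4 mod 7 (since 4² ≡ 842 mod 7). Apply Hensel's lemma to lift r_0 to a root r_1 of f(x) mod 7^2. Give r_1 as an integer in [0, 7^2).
r_1 = 46 (mod 49)

Hensel's recurrence: r_{i+1} = r_i − f(r_i)·(f′(r_i))^{-1} mod 7^{i+2}, with f′(x) = 2x. Iterate:
  r_0 = 4 (mod 7)
  r_1 = 46 (mod 49)
Final: r_1 = 46, and one checks f(r_1) ≡ 0 mod 7^2.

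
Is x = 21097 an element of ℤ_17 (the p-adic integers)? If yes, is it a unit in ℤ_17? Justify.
x ∈ ℤ_17 but not a unit; v_17(x) = 2 > 0

ℤ_17 = {x ∈ ℚ_17 : v_17(x) ≥ 0} and ℤ_17^× = {x ∈ ℤ_17 : v_17(x) = 0}. Here v_17(21097) = v_17(num) − v_17(den) = 2; compare against these criteria.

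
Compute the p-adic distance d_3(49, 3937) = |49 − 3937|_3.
d_3(49, 3937) = 1/243

Step 1 — x − y = 49 − 3937 = -3888. Step 2 — v_3(-3888) = 5 (factor: -3888 = −(3^5 · 16); the sign does not affect v_p). Step 3 — |x − y|_3 = 3^{-5} = 1/243.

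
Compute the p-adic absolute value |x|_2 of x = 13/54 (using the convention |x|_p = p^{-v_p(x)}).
|13/54|_2 = 2

Step 1 — compute v_2(x) by factoring powers of 2 out of the numerator and denominator: v_2(13/54) = -1. Step 2 — apply |x|_p = p^{-v_p(x)} = 2^{1} = 2.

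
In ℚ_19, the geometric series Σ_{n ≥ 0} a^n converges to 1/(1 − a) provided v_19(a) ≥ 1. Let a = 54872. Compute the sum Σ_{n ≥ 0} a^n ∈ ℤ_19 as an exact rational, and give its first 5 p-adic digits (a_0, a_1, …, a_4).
Σ a^n = 1/(1 − a) = -1/54871;  first 5 digits = (1, 0, 0, 8, 0)

v_19(a) = 3 ≥ 1, so the series converges in ℤ_19 to 1/(1 − a) = 1/(1 − 54872) = -1/54871. Expand this rational in ℤ_19: compute digits iteratively via d_i = x_i mod 19, x_{i+1} = (x_i − d_i)/19. The first 5 digits are (1, 0, 0, 8, 0).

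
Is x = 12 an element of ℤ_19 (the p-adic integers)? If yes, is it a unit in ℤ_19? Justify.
x ∈ ℤ_19^× (unit); v_19(x) = 0

ℤ_19 = {x ∈ ℚ_19 : v_19(x) ≥ 0} and ℤ_19^× = {x ∈ ℤ_19 : v_19(x) = 0}. Here v_19(12) = v_19(num) − v_19(den) = 0; compare against these criteria.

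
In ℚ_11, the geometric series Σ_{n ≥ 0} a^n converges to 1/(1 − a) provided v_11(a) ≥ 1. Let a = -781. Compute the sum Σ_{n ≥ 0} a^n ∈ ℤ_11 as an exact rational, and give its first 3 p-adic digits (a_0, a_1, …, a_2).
Σ a^n = 1/(1 − a) = 1/782;  first 3 digits = (1, 6, 7)

v_11(a) = 1 ≥ 1, so the series converges in ℤ_11 to 1/(1 − a) = 1/(1 − (-781)) = 1/782. Expand this rational in ℤ_11: compute digits iteratively via d_i = x_i mod 11, x_{i+1} = (x_i − d_i)/11. The first 3 digits are (1, 6, 7).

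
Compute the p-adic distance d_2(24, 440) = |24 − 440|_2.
d_2(24, 440) = 1/32

Step 1 — x − y = 24 − 440 = -416. Step 2 — v_2(-416) = 5 (factor: -416 = −(2^5 · 13); the sign does not affect v_p). Step 3 — |x − y|_2 = 2^{-5} = 1/32.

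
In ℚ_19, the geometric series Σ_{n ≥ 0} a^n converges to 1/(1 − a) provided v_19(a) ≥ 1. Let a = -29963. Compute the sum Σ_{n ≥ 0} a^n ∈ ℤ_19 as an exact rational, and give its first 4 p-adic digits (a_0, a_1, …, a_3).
Σ a^n = 1/(1 − a) = 1/29964;  first 4 digits = (1, 0, 12, 14)

v_19(a) = 2 ≥ 1, so the series converges in ℤ_19 to 1/(1 − a) = 1/(1 − (-29963)) = 1/29964. Expand this rational in ℤ_19: compute digits iteratively via d_i = x_i mod 19, x_{i+1} = (x_i − d_i)/19. The first 4 digits are (1, 0, 12, 14).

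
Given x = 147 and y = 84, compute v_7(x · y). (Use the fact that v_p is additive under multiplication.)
v_7(12348) = 3

v_p(x) = 2 (factor: 147 = 7^2 · 3); v_p(y) = 1 (factor: 84 = 7^1 · 12). Additivity: v_p(xy) = v_p(x) + v_p(y) = 2 + 1 = 3. (Direct check: xy = 12348 = 7^3 · (36).)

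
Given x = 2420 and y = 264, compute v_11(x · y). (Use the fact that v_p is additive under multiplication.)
v_11(638880) = 3

v_p(x) = 2 (factor: 2420 = 11^2 · 20); v_p(y) = 1 (factor: 264 = 11^1 · 24). Additivity: v_p(xy) = v_p(x) + v_p(y) = 2 + 1 = 3. (Direct check: xy = 638880 = 11^3 · (480).)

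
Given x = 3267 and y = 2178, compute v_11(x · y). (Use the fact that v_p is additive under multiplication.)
v_11(7115526) = 4

v_p(x) = 2 (factor: 3267 = 11^2 · 27); v_p(y) = 2 (factor: 2178 = 11^2 · 18). Additivity: v_p(xy) = v_p(x) + v_p(y) = 2 + 2 = 4. (Direct check: xy = 7115526 = 11^4 · (486).)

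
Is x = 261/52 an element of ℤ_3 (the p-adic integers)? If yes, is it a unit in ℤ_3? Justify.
x ∈ ℤ_3 but not a unit; v_3(x) = 2 > 0

ℤ_3 = {x ∈ ℚ_3 : v_3(x) ≥ 0} and ℤ_3^× = {x ∈ ℤ_3 : v_3(x) = 0}. Here v_3(261/52) = v_3(num) − v_3(den) = 2; compare against these criteria.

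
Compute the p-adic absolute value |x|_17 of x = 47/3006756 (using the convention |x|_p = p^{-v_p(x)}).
|47/3006756|_17 = 83521

Step 1 — compute v_17(x) by factoring powers of 17 out of the numerator and denominator: v_17(47/3006756) = -4. Step 2 — apply |x|_p = p^{-v_p(x)} = 17^{4} = 83521.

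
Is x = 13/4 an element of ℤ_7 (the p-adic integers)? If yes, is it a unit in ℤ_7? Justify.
x ∈ ℤ_7^× (unit); v_7(x) = 0

ℤ_7 = {x ∈ ℚ_7 : v_7(x) ≥ 0} and ℤ_7^× = {x ∈ ℤ_7 : v_7(x) = 0}. Here v_7(13/4) = v_7(num) − v_7(den) = 0; compare against these criteria.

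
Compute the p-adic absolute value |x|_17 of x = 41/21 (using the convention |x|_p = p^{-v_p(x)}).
|41/21|_17 = 1

Step 1 — compute v_17(x) by factoring powers of 17 out of the numerator and denominator: v_17(41/21) = 0. Step 2 — apply |x|_p = p^{-v_p(x)} = 17^{0} = 1.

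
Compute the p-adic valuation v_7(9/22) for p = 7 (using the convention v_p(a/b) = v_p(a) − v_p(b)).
v_7(9/22) = 0

Factor powers of 7 from the numerator and denominator of the reduced fraction: 9 = 7^0 · 9 and 22 = 7^0 · 22. Apply v_p(a/b) = v_p(a) − v_p(b): v_7(9/22) = 0 − 0 = 0.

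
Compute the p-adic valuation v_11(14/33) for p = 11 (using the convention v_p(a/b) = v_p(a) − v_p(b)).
v_11(14/33) = -1

Factor powers of 11 from the numerator and denominator of the reduced fraction: 14 = 11^0 · 14 and 33 = 11^1 · 3. Apply v_p(a/b) = v_p(a) − v_p(b): v_11(14/33) = 0 − 1 = -1.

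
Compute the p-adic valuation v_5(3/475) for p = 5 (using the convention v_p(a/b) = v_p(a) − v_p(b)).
v_5(3/475) = -2

Factor powers of 5 from the numerator and denominator of the reduced fraction: 3 = 5^0 · 3 and 475 = 5^2 · 19. Apply v_p(a/b) = v_p(a) − v_p(b): v_5(3/475) = 0 − 2 = -2.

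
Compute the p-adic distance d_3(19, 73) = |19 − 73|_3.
d_3(19, 73) = 1/27

Step 1 — x − y = 19 − 73 = -54. Step 2 — v_3(-54) = 3 (factor: -54 = −(3^3 · 2); the sign does not affect v_p). Step 3 — |x − y|_3 = 3^{-3} = 1/27.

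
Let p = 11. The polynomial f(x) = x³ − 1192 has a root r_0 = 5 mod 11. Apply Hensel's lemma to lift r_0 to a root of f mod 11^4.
r_3 = 4130 (mod 14641)

Hensel: r_{i+1} = r_i − f(r_i)/f′(r_i) mod 11^{i+2}, where f′(x) = 3x². Iterate:
  r_0 = 5 (mod 11)
  r_1 = 16 (mod 121)
  r_2 = 137 (mod 1331)
  r_3 = 4130 (mod 14641)
Final: r = 4130 with f(r) ≡ 0 mod 11^4.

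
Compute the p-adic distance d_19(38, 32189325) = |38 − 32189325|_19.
d_19(38, 32189325) = 1/2476099

Step 1 — x − y = 38 − 32189325 = -32189287. Step 2 — v_19(-32189287) = 5 (factor: -32189287 = −(19^5 · 13); the sign does not affect v_p). Step 3 — |x − y|_19 = 19^{-5} = 1/2476099.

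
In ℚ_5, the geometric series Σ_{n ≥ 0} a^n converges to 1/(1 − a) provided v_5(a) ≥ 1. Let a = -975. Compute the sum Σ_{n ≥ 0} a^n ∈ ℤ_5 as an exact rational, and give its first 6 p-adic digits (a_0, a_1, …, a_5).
Σ a^n = 1/(1 − a) = 1/976;  first 6 digits = (1, 0, 1, 2, 4, 3)

v_5(a) = 2 ≥ 1, so the series converges in ℤ_5 to 1/(1 − a) = 1/(1 − (-975)) = 1/976. Expand this rational in ℤ_5: compute digits iteratively via d_i = x_i mod 5, x_{i+1} = (x_i − d_i)/5. The first 6 digits are (1, 0, 1, 2, 4, 3).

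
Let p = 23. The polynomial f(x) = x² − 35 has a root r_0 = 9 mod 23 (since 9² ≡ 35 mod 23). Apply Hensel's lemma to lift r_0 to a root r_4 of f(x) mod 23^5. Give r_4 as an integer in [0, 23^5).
r_4 = 628576 (mod 6436343)

Hensel's recurrence: r_{i+1} = r_i − f(r_i)·(f′(r_i))^{-1} mod 23^{i+2}, with f′(x) = 2x. Iterate:
  r_0 = 9 (mod 23)
  r_1 = 124 (mod 529)
  r_2 = 8059 (mod 12167)
  r_3 = 68894 (mod 279841)
  r_4 = 628576 (mod 6436343)
Final: r_4 = 628576, and one checks f(r_4) ≡ 0 mod 23^5.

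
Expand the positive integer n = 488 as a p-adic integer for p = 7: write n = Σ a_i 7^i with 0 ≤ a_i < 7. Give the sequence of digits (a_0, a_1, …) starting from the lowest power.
(a_0, a_1, …) = (5, 6, 2, 1)

Repeated division by 7 gives the digits low-to-high: 488 = 5 + 6·7^1 + 2·7^2 + 1·7^3. Digit sequence: (5, 6, 2, 1).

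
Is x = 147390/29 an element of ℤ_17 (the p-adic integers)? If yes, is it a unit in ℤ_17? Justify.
x ∈ ℤ_17 but not a unit; v_17(x) = 3 > 0

ℤ_17 = {x ∈ ℚ_17 : v_17(x) ≥ 0} and ℤ_17^× = {x ∈ ℤ_17 : v_17(x) = 0}. Here v_17(147390/29) = v_17(num) − v_17(den) = 3; compare against these criteria.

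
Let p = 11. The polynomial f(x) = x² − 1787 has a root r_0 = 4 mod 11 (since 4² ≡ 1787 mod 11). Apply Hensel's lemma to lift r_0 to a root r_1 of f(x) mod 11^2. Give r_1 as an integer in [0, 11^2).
r_1 = 59 (mod 121)

Hensel's recurrence: r_{i+1} = r_i − f(r_i)·(f′(r_i))^{-1} mod 11^{i+2}, with f′(x) = 2x. Iterate:
  r_0 = 4 (mod 11)
  r_1 = 59 (mod 121)
Final: r_1 = 59, and one checks f(r_1) ≡ 0 mod 11^2.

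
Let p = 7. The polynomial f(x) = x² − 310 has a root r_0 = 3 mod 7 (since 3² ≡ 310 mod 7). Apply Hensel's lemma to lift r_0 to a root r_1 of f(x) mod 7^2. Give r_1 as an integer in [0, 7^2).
r_1 = 45 (mod 49)

Hensel's recurrence: r_{i+1} = r_i − f(r_i)·(f′(r_i))^{-1} mod 7^{i+2}, with f′(x) = 2x. Iterate:
  r_0 = 3 (mod 7)
  r_1 = 45 (mod 49)
Final: r_1 = 45, and one checks f(r_1) ≡ 0 mod 7^2.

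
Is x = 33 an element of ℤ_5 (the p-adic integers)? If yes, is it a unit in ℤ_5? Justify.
x ∈ ℤ_5^× (unit); v_5(x) = 0

ℤ_5 = {x ∈ ℚ_5 : v_5(x) ≥ 0} and ℤ_5^× = {x ∈ ℤ_5 : v_5(x) = 0}. Here v_5(33) = v_5(num) − v_5(den) = 0; compare against these criteria.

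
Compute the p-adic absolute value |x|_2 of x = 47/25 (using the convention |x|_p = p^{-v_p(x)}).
|47/25|_2 = 1

Step 1 — compute v_2(x) by factoring powers of 2 out of the numerator and denominator: v_2(47/25) = 0. Step 2 — apply |x|_p = p^{-v_p(x)} = 2^{0} = 1.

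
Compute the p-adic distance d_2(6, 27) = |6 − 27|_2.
d_2(6, 27) = 1

Step 1 — x − y = 6 − 27 = -21. Step 2 — v_2(-21) = 0 (factor: -21 = −(2^0 · 21); the sign does not affect v_p). Step 3 — |x − y|_2 = 2^{0} = 1.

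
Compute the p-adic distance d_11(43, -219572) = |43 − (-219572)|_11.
d_11(43, -219572) = 1/14641

Step 1 — x − y = 43 − (-219572) = 219615. Step 2 — v_11(219615) = 4 (factor: 219615 = (11^4 · 15); the sign does not affect v_p). Step 3 — |x − y|_11 = 11^{-4} = 1/14641.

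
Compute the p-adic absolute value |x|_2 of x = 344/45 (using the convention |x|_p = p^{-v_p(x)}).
|344/45|_2 = 1/8

Step 1 — compute v_2(x) by factoring powers of 2 out of the numerator and denominator: v_2(344/45) = 3. Step 2 — apply |x|_p = p^{-v_p(x)} = 2^{-3} = 1/8.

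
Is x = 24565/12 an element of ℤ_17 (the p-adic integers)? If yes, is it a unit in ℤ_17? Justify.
x ∈ ℤ_17 but not a unit; v_17(x) = 3 > 0

ℤ_17 = {x ∈ ℚ_17 : v_17(x) ≥ 0} and ℤ_17^× = {x ∈ ℤ_17 : v_17(x) = 0}. Here v_17(24565/12) = v_17(num) − v_17(den) = 3; compare against these criteria.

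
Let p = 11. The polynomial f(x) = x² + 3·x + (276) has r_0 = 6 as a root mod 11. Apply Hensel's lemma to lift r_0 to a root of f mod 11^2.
r_1 = 105 (mod 121)

Hensel: r_{i+1} = r_i − f(r_i)·(f′(r_i))^{-1} mod 11^{i+2}, f′(x) = 2x + 3. Iterate:
  r_0 = 6 (mod 11)
  r_1 = 105 (mod 121)
Final: r = 105 satisfies f(r) ≡ 0 mod 11^2.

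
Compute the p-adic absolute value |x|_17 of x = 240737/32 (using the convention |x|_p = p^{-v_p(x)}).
|240737/32|_17 = 1/4913

Step 1 — compute v_17(x) by factoring powers of 17 out of the numerator and denominator: v_17(240737/32) = 3. Step 2 — apply |x|_p = p^{-v_p(x)} = 17^{-3} = 1/4913.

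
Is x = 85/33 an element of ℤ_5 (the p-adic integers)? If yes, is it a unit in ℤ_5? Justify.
x ∈ ℤ_5 but not a unit; v_5(x) = 1 > 0

ℤ_5 = {x ∈ ℚ_5 : v_5(x) ≥ 0} and ℤ_5^× = {x ∈ ℤ_5 : v_5(x) = 0}. Here v_5(85/33) = v_5(num) − v_5(den) = 1; compare against these criteria.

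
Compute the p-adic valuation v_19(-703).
v_19(-703) = 1

v_19(n) is the largest exponent k such that 19^k divides n. Factor out: -703 = -19^1 · 37. (Sign doesn't affect v_p.) So v_19(-703) = 1.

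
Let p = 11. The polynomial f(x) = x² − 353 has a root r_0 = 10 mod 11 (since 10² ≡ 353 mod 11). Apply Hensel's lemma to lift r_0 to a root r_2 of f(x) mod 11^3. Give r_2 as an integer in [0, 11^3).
r_2 = 670 (mod 1331)

Hensel's recurrence: r_{i+1} = r_i − f(r_i)·(f′(r_i))^{-1} mod 11^{i+2}, with f′(x) = 2x. Iterate:
  r_0 = 10 (mod 11)
  r_1 = 65 (mod 121)
  r_2 = 670 (mod 1331)
Final: r_2 = 670, and one checks f(r_2) ≡ 0 mod 11^3.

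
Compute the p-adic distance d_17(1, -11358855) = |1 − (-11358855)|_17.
d_17(1, -11358855) = 1/1419857

Step 1 — x − y = 1 − (-11358855) = 11358856. Step 2 — v_17(11358856) = 5 (factor: 11358856 = (17^5 · 8); the sign does not affect v_p). Step 3 — |x − y|_17 = 17^{-5} = 1/1419857.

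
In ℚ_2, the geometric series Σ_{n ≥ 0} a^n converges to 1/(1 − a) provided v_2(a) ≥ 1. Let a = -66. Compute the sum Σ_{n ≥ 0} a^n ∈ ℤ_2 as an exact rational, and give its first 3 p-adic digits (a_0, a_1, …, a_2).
Σ a^n = 1/(1 − a) = 1/67;  first 3 digits = (1, 1, 0)

v_2(a) = 1 ≥ 1, so the series converges in ℤ_2 to 1/(1 − a) = 1/(1 − (-66)) = 1/67. Expand this rational in ℤ_2: compute digits iteratively via d_i = x_i mod 2, x_{i+1} = (x_i − d_i)/2. The first 3 digits are (1, 1, 0).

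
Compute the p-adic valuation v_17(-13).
v_17(-13) = 0

v_17(n) is the largest exponent k such that 17^k divides n. Factor out: -13 = -17^0 · 13. (Sign doesn't affect v_p.) So v_17(-13) = 0.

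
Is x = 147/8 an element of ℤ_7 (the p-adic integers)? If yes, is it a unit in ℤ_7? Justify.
x ∈ ℤ_7 but not a unit; v_7(x) = 2 > 0

ℤ_7 = {x ∈ ℚ_7 : v_7(x) ≥ 0} and ℤ_7^× = {x ∈ ℤ_7 : v_7(x) = 0}. Here v_7(147/8) = v_7(num) − v_7(den) = 2; compare against these criteria.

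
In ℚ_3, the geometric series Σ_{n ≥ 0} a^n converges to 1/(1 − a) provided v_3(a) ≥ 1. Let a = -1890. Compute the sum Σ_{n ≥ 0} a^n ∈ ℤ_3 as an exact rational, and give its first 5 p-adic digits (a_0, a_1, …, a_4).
Σ a^n = 1/(1 − a) = 1/1891;  first 5 digits = (1, 0, 0, 2, 0)

v_3(a) = 3 ≥ 1, so the series converges in ℤ_3 to 1/(1 − a) = 1/(1 − (-1890)) = 1/1891. Expand this rational in ℤ_3: compute digits iteratively via d_i = x_i mod 3, x_{i+1} = (x_i − d_i)/3. The first 5 digits are (1, 0, 0, 2, 0).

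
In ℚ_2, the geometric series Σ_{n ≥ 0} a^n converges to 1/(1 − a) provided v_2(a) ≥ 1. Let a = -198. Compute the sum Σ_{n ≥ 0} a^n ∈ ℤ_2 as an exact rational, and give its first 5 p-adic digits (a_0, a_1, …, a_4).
Σ a^n = 1/(1 − a) = 1/199;  first 5 digits = (1, 1, 1, 0, 1)

v_2(a) = 1 ≥ 1, so the series converges in ℤ_2 to 1/(1 − a) = 1/(1 − (-198)) = 1/199. Expand this rational in ℤ_2: compute digits iteratively via d_i = x_i mod 2, x_{i+1} = (x_i − d_i)/2. The first 5 digits are (1, 1, 1, 0, 1).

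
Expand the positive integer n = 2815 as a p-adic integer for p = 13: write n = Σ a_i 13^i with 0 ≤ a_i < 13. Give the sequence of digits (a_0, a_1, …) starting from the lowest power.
(a_0, a_1, …) = (7, 8, 3, 1)

Repeated division by 13 gives the digits low-to-high: 2815 = 7 + 8·13^1 + 3·13^2 + 1·13^3. Digit sequence: (7, 8, 3, 1).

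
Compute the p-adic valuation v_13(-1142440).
v_13(-1142440) = 4

v_13(n) is the largest exponent k such that 13^k divides n. Factor out: -1142440 = -13^4 · 40. (Sign doesn't affect v_p.) So v_13(-1142440) = 4.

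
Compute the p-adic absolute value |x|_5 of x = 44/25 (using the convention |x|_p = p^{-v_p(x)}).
|44/25|_5 = 25

Step 1 — compute v_5(x) by factoring powers of 5 out of the numerator and denominator: v_5(44/25) = -2. Step 2 — apply |x|_p = p^{-v_p(x)} = 5^{2} = 25.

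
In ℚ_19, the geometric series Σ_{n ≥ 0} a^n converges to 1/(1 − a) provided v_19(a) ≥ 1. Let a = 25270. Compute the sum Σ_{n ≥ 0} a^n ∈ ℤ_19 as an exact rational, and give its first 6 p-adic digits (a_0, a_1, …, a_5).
Σ a^n = 1/(1 − a) = -1/25269;  first 6 digits = (1, 0, 13, 3, 17, 10)

v_19(a) = 2 ≥ 1, so the series converges in ℤ_19 to 1/(1 − a) = 1/(1 − 25270) = -1/25269. Expand this rational in ℤ_19: compute digits iteratively via d_i = x_i mod 19, x_{i+1} = (x_i − d_i)/19. The first 6 digits are (1, 0, 13, 3, 17, 10).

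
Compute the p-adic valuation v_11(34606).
v_11(34606) = 3

v_11(n) is the largest exponent k such that 11^k divides n. Factor out: 34606 = 11^3 · 26. (Sign doesn't affect v_p.) So v_11(34606) = 3.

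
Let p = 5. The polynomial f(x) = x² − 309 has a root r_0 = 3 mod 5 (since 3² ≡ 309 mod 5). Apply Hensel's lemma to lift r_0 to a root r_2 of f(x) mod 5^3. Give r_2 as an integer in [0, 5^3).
r_2 = 53 (mod 125)

Hensel's recurrence: r_{i+1} = r_i − f(r_i)·(f′(r_i))^{-1} mod 5^{i+2}, with f′(x) = 2x. Iterate:
  r_0 = 3 (mod 5)
  r_1 = 3 (mod 25)
  r_2 = 53 (mod 125)
Final: r_2 = 53, and one checks f(r_2) ≡ 0 mod 5^3.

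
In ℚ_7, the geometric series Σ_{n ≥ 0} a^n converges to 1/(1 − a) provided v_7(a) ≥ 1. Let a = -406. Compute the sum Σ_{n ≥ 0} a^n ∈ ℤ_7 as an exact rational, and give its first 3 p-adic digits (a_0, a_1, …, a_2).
Σ a^n = 1/(1 − a) = 1/407;  first 3 digits = (1, 5, 2)

v_7(a) = 1 ≥ 1, so the series converges in ℤ_7 to 1/(1 − a) = 1/(1 − (-406)) = 1/407. Expand this rational in ℤ_7: compute digits iteratively via d_i = x_i mod 7, x_{i+1} = (x_i − d_i)/7. The first 3 digits are (1, 5, 2).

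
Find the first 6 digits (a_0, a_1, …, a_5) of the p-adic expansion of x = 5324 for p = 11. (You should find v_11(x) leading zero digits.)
(a_0, …, a_5) = (0, 0, 0, 4, 0, 0)

v_11(5324) = 3, so a_0 = ... = a_2 = 0. Factor out: x = 11^3 · u with u = 4 a unit in ℤ_11. Expand u iteratively via a_{v+i} = u_i mod 11, u_{i+1} = (u_i − a_{v+i})/11:
  u_0 = 4;  a_3 = 4;  u_1 = (u_0 − 4)/11 = 0
  u_1 = 0;  a_4 = 0;  u_2 = (u_1 − 0)/11 = 0
  u_2 = 0;  a_5 = 0;  u_3 = (u_2 − 0)/11 = 0
Digits: (0, 0, 0, 4, 0, 0).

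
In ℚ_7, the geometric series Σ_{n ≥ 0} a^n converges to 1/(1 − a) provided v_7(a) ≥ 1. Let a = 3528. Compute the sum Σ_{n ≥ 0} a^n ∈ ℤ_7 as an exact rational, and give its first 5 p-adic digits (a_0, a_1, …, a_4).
Σ a^n = 1/(1 − a) = -1/3527;  first 5 digits = (1, 0, 2, 3, 5)

v_7(a) = 2 ≥ 1, so the series converges in ℤ_7 to 1/(1 − a) = 1/(1 − 3528) = -1/3527. Expand this rational in ℤ_7: compute digits iteratively via d_i = x_i mod 7, x_{i+1} = (x_i − d_i)/7. The first 5 digits are (1, 0, 2, 3, 5).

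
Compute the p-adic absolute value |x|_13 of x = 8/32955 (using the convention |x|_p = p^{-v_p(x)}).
|8/32955|_13 = 2197

Step 1 — compute v_13(x) by factoring powers of 13 out of the numerator and denominator: v_13(8/32955) = -3. Step 2 — apply |x|_p = p^{-v_p(x)} = 13^{3} = 2197.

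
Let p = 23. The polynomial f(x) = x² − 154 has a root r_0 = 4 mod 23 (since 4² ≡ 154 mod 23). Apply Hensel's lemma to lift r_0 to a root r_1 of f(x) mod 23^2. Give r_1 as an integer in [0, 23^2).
r_1 = 418 (mod 529)

Hensel's recurrence: r_{i+1} = r_i − f(r_i)·(f′(r_i))^{-1} mod 23^{i+2}, with f′(x) = 2x. Iterate:
  r_0 = 4 (mod 23)
  r_1 = 418 (mod 529)
Final: r_1 = 418, and one checks f(r_1) ≡ 0 mod 23^2.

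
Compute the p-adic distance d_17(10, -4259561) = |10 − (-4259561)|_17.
d_17(10, -4259561) = 1/1419857

Step 1 — x − y = 10 − (-4259561) = 4259571. Step 2 — v_17(4259571) = 5 (factor: 4259571 = (17^5 · 3); the sign does not affect v_p). Step 3 — |x − y|_17 = 17^{-5} = 1/1419857.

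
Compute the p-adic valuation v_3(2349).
v_3(2349) = 4

v_3(n) is the largest exponent k such that 3^k divides n. Factor out: 2349 = 3^4 · 29. (Sign doesn't affect v_p.) So v_3(2349) = 4.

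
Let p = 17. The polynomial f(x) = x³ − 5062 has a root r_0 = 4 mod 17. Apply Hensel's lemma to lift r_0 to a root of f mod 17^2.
r_1 = 72 (mod 289)

Hensel: r_{i+1} = r_i − f(r_i)/f′(r_i) mod 17^{i+2}, where f′(x) = 3x². Iterate:
  r_0 = 4 (mod 17)
  r_1 = 72 (mod 289)
Final: r = 72 with f(r) ≡ 0 mod 17^2.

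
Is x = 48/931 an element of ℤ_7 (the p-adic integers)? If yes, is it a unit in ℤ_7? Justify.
x ∉ ℤ_7 (v_7(x) = -2 < 0)

ℤ_7 = {x ∈ ℚ_7 : v_7(x) ≥ 0} and ℤ_7^× = {x ∈ ℤ_7 : v_7(x) = 0}. Here v_7(48/931) = v_7(num) − v_7(den) = -2; compare against these criteria.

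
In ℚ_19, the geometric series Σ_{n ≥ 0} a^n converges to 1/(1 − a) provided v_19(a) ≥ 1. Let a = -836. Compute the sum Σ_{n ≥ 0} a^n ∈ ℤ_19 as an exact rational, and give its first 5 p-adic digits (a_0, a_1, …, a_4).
Σ a^n = 1/(1 − a) = 1/837;  first 5 digits = (1, 13, 14, 18, 9)

v_19(a) = 1 ≥ 1, so the series converges in ℤ_19 to 1/(1 − a) = 1/(1 − (-836)) = 1/837. Expand this rational in ℤ_19: compute digits iteratively via d_i = x_i mod 19, x_{i+1} = (x_i − d_i)/19. The first 5 digits are (1, 13, 14, 18, 9).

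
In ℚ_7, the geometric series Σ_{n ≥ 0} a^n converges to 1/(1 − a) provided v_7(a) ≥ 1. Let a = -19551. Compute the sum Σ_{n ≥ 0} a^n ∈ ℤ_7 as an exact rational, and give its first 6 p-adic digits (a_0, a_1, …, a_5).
Σ a^n = 1/(1 − a) = 1/19552;  first 6 digits = (1, 0, 0, 6, 5, 5)

v_7(a) = 3 ≥ 1, so the series converges in ℤ_7 to 1/(1 − a) = 1/(1 − (-19551)) = 1/19552. Expand this rational in ℤ_7: compute digits iteratively via d_i = x_i mod 7, x_{i+1} = (x_i − d_i)/7. The first 6 digits are (1, 0, 0, 6, 5, 5).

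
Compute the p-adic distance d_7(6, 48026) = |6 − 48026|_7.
d_7(6, 48026) = 1/2401

Step 1 — x − y = 6 − 48026 = -48020. Step 2 — v_7(-48020) = 4 (factor: -48020 = −(7^4 · 20); the sign does not affect v_p). Step 3 — |x − y|_7 = 7^{-4} = 1/2401.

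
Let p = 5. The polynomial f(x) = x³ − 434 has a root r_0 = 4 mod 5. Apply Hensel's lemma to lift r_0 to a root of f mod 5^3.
r_2 = 44 (mod 125)

Hensel: r_{i+1} = r_i − f(r_i)/f′(r_i) mod 5^{i+2}, where f′(x) = 3x². Iterate:
  r_0 = 4 (mod 5)
  r_1 = 19 (mod 25)
  r_2 = 44 (mod 125)
Final: r = 44 with f(r) ≡ 0 mod 5^3.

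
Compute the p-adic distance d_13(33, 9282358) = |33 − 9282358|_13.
d_13(33, 9282358) = 1/371293

Step 1 — x − y = 33 − 9282358 = -9282325. Step 2 — v_13(-9282325) = 5 (factor: -9282325 = −(13^5 · 25); the sign does not affect v_p). Step 3 — |x − y|_13 = 13^{-5} = 1/371293.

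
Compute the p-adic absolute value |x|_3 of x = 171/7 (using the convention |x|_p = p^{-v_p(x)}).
|171/7|_3 = 1/9

Step 1 — compute v_3(x) by factoring powers of 3 out of the numerator and denominator: v_3(171/7) = 2. Step 2 — apply |x|_p = p^{-v_p(x)} = 3^{-2} = 1/9.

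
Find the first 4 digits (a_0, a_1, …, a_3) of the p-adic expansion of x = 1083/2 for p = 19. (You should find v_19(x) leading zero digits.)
(a_0, …, a_3) = (0, 0, 11, 9)

v_19(1083/2) = 2, so a_0 = ... = a_1 = 0. Factor out: x = 19^2 · u with u = 3/2 a unit in ℤ_19. Expand u iteratively via a_{v+i} = u_i mod 19, u_{i+1} = (u_i − a_{v+i})/19:
  u_0 = 3/2;  a_2 = 11;  u_1 = (u_0 − 11)/19 = -1/2
  u_1 = -1/2;  a_3 = 9;  u_2 = (u_1 − 9)/19 = -1/2
Digits: (0, 0, 11, 9).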